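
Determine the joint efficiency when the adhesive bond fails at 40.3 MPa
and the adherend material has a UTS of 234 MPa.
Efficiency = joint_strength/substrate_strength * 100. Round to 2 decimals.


Joint efficiency = 40.3 / 234 * 100
= 17.22%

17.22


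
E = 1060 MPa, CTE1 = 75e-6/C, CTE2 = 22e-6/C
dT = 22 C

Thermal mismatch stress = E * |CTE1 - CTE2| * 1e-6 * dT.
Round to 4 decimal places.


= 1060 * 53e-6 * 22
= 1.2360 MPa

1.2360


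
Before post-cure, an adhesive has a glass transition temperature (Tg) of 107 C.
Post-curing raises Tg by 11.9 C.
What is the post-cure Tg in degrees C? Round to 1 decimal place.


Tg_post = Tg_base + delta_Tg
= 107 + 11.9
= 118.9 C

118.9


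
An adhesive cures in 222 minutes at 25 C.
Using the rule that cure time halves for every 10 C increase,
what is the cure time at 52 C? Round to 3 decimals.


Factor = 2^((52 - 25) / 10) = 6.4980
Cure time = 222 / 6.4980
= 34.164 minutes

34.164


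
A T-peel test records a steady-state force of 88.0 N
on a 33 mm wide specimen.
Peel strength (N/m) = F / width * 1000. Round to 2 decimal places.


Peel strength = 88.0 / 33 * 1000
= 2666.67 N/m

2666.67


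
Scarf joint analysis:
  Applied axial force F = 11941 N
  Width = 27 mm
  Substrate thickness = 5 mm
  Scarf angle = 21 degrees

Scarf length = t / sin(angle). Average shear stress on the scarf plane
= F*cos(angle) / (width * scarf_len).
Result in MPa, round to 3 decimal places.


Scarf length = 5 / sin(21 deg) = 13.9521 mm
cos(21 deg) = 0.933580
Shear = 11941 * 0.933580 / (27 * 13.9521)
= 29.593 MPa

29.593


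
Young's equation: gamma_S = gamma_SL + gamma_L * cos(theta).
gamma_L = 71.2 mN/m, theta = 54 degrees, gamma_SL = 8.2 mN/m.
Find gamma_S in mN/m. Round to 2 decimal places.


cos(54 deg) = 0.587785
gamma_S = 8.2 + 71.2 * 0.587785
= 50.05 mN/m

50.05


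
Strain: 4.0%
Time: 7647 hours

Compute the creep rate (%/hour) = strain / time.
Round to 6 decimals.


Creep rate = 4.0 / 7647
= 0.000523 %/h

0.000523


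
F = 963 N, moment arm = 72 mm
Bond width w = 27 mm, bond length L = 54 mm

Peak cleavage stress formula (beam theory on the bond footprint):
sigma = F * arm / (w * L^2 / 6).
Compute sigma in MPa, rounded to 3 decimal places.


sigma = (963 * 72) / (27 * 2916 / 6)
= 69336 * 6 / 78732
= 416016 / 78732
= 5.284 MPa

5.284


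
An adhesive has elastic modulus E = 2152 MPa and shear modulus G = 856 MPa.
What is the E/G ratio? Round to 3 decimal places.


E/G = 2152 / 856 = 2.514

2.514


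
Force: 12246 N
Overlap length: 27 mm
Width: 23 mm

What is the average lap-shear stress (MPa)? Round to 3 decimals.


Average shear stress = F / (overlap * width)
= 12246 / (27 * 23)
= 19.720 MPa

19.720


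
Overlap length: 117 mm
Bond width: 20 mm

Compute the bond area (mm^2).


Bond area = 117 * 20 = 2340 mm^2

2340


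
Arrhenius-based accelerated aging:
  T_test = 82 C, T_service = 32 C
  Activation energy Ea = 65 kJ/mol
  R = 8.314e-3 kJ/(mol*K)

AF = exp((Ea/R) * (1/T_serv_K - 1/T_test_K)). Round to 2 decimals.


T_test_K = 355.15, T_serv_K = 305.15
AF = exp((65/8.314e-3) * (1/305.15 - 1/355.15))
= 36.86

36.86


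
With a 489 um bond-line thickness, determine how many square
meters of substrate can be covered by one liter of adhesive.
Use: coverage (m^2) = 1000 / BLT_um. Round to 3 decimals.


Coverage = 1000 / 489 = 2.045 m^2

2.045


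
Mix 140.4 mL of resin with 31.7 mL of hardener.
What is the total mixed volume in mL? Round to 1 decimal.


Total = 140.4 + 31.7 = 172.1 mL

172.1


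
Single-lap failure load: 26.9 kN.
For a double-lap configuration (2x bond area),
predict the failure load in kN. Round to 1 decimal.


Failure load = 26.9 * 2 = 53.8 kN

53.8


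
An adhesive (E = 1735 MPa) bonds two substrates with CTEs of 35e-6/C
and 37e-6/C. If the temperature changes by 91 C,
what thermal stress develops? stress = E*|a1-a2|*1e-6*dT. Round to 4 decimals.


Stress = 1735 * |35 - 37| * 1e-6 * 91
= 0.3158 MPa

0.3158


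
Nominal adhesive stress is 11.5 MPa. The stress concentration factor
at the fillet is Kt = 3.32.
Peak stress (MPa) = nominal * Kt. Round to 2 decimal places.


Peak = 11.5 * 3.32 = 38.18 MPa

38.18


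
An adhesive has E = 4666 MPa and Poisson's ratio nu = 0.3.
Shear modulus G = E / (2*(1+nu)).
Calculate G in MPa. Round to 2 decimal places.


G = 4666 / (2*(1+0.3))
= 4666 / 2.60
= 1794.62 MPa

1794.62


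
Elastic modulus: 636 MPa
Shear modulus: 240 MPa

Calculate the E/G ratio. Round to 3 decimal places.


E / G = 636 / 240 = 2.650

2.650


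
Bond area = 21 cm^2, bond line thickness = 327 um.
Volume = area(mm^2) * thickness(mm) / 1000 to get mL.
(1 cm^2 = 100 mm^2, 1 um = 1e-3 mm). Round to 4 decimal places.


area_mm2 = 21 * 100 = 2100
blt_mm = 327 * 1e-3 = 0.327
vol_mm3 = 2100 * 0.327 = 686.7
vol_mL = 686.7 / 1000 = 0.6867 mL

0.6867


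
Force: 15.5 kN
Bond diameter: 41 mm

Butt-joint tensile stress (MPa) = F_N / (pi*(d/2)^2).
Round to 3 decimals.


F_N = 15.5 * 1000 = 15500.0 N
A = pi*(20.5)^2 = 1320.2543 mm^2
stress = 15500.0 / 1320.2543 = 11.740 MPa

11.740


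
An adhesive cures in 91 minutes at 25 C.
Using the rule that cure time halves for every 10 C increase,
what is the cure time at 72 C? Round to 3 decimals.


Factor = 2^((72 - 25) / 10) = 25.9921
Cure time = 91 / 25.9921
= 3.501 minutes

3.501


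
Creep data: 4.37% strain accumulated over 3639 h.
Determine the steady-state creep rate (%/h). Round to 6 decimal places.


Rate = 4.37 / 3639 = 0.001201 %/h

0.001201


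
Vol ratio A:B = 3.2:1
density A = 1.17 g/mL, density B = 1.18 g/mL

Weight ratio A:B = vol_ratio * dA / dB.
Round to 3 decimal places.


Weight ratio = 3.2 * 1.17 / 1.18
= 3.173

3.173


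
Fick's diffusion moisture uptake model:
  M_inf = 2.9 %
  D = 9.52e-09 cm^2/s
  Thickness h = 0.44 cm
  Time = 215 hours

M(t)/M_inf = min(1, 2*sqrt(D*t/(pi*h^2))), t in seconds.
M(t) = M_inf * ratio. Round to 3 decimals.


t_sec = 215 * 3600 = 774000
ratio = 2*sqrt(9.52e-09*774000/(pi*0.44^2))
= min(1, 0.220136)
= 0.220136
M(t) = 2.9 * 0.220136 = 0.638 %

0.638


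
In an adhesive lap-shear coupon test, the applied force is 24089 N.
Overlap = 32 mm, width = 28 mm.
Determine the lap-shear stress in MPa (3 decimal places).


stress = F / (overlap * width)
= 24089 / (32 * 28)
= 26.885 MPa

26.885


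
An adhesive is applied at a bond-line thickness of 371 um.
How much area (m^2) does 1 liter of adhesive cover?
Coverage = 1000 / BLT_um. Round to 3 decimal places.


Coverage = 1000 / 371 = 2.695 m^2

2.695


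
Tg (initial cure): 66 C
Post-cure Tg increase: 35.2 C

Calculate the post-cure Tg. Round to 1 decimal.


Post-cure Tg = 66 + 35.2 = 101.2 C

101.2


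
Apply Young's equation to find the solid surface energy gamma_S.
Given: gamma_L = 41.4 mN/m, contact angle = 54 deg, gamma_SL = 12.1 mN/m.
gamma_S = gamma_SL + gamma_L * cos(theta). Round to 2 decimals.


theta_rad = 54 * pi/180 = 0.942478
gamma_S = 12.1 + 41.4 * cos(0.942478)
= 36.43 mN/m

36.43


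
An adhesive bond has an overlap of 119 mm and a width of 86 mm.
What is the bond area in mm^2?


Bond area = overlap * width
= 119 * 86
= 10234 mm^2

10234


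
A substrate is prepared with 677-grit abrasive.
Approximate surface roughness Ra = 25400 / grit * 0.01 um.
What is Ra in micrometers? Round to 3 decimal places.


Ra = 25400 / 677 * 0.01 = 0.375 um

0.375


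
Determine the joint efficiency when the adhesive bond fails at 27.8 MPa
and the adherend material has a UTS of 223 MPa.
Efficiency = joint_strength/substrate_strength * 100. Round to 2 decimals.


Joint efficiency = 27.8 / 223 * 100
= 12.47%

12.47


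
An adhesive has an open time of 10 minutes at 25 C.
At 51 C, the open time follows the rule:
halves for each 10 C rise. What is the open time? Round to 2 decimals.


Factor = 2^((51-25)/10) = 6.0629
Open time = 10 / 6.0629 = 1.65 min

1.65


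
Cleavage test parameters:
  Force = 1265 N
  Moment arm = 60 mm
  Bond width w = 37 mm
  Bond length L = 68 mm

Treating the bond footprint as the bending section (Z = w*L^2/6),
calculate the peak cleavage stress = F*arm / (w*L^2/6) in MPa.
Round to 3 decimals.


M = 1265 * 60 = 75900 N*mm
Z = 37 * 68^2 / 6 = 171088 / 6 mm^3
sigma = M / Z = 6 * 75900 / 171088 = 455400 / 171088
= 2.662 MPa

2.662


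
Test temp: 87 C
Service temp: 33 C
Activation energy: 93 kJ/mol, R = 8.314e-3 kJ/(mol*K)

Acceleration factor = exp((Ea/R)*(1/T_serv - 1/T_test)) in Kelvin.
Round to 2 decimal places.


AF = exp((93/0.008314)*(1/306.15 - 1/360.15))
= 239.45

239.45


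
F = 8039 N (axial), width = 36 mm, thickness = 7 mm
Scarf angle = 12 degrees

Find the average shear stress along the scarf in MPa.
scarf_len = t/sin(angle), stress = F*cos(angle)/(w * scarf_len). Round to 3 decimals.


scarf_len = 7/sin(12 deg) = 33.6681
cos(12 deg) = 0.978148
stress = 8039*0.978148/(36*33.6681) = 6.488 MPa

6.488


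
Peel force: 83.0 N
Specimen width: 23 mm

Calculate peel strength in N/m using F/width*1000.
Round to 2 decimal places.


Peel strength = 83.0 / 23 * 1000 = 3608.70 N/m

3608.70


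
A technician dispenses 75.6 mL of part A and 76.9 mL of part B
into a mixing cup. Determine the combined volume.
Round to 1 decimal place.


Combined volume = 75.6 + 76.9
= 152.5 mL

152.5


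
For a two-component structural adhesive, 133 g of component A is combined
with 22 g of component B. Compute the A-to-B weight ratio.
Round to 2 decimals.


Weight ratio A:B = 133 / 22
= 6.05

6.05


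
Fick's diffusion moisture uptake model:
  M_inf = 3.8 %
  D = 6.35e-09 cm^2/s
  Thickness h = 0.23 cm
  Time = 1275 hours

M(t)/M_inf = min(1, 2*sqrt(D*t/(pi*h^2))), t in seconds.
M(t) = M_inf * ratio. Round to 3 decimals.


t_sec = 1275 * 3600 = 4590000
ratio = 2*sqrt(6.35e-09*4590000/(pi*0.23^2))
= min(1, 0.837569)
= 0.837569
M(t) = 3.8 * 0.837569 = 3.183 %

3.183


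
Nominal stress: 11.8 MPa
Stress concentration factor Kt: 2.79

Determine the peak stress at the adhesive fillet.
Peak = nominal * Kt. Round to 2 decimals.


Peak stress = 11.8 * 2.79
= 32.92 MPa

32.92


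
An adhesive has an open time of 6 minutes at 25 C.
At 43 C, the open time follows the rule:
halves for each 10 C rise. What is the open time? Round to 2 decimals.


Factor = 2^((43-25)/10) = 3.4822
Open time = 6 / 3.4822 = 1.72 min

1.72


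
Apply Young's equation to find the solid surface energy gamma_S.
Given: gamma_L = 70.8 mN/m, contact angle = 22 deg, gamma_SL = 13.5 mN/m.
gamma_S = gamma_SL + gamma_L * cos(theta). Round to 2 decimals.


theta_rad = 22 * pi/180 = 0.383972
gamma_S = 13.5 + 70.8 * cos(0.383972)
= 79.14 mN/m

79.14


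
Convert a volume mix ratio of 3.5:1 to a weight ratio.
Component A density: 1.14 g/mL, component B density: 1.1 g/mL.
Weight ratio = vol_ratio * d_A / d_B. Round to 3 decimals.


= 3.5 * 1.14 / 1.1 = 3.627

3.627


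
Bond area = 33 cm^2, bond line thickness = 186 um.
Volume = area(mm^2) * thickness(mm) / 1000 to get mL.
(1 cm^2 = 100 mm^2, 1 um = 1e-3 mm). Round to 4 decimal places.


area_mm2 = 33 * 100 = 3300
blt_mm = 186 * 1e-3 = 0.186
vol_mm3 = 3300 * 0.186 = 613.8
vol_mL = 613.8 / 1000 = 0.6138 mL

0.6138


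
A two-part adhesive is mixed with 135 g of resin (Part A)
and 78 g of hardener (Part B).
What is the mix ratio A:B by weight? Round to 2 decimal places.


Mix ratio = mass_A / mass_B
= 135 / 78
= 1.73

1.73


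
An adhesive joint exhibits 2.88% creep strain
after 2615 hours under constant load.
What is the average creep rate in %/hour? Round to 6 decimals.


Creep rate = strain / time
= 2.88 / 2615
= 0.001101 %/h

0.001101


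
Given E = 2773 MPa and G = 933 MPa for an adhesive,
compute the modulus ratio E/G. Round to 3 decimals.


E/G ratio = 2773 / 933 = 2.972

2.972


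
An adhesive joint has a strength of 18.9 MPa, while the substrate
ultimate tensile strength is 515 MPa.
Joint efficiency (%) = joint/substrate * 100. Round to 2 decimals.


Efficiency = 18.9 / 515 * 100
= 3.67%

3.67


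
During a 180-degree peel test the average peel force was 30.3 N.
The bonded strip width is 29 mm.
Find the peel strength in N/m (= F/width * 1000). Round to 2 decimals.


Peel strength = F/width * 1000
= 30.3 / 29 * 1000
= 1044.83 N/m

1044.83


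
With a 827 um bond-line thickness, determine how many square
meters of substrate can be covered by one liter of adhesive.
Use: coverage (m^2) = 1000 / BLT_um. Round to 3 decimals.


Coverage = 1000 / 827 = 1.209 m^2

1.209


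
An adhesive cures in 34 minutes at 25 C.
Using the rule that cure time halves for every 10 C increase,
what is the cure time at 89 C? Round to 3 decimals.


Factor = 2^((89 - 25) / 10) = 84.4485
Cure time = 34 / 84.4485
= 0.403 minutes

0.403


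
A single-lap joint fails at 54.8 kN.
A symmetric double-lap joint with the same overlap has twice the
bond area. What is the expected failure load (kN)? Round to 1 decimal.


Double-lap load = 2 * 54.8 = 109.6 kN

109.6


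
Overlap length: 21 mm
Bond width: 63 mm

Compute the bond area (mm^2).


Bond area = 21 * 63 = 1323 mm^2

1323


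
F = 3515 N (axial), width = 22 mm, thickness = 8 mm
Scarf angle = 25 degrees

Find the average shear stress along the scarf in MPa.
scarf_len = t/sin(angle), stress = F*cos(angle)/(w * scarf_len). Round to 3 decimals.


scarf_len = 8/sin(25 deg) = 18.9296
cos(25 deg) = 0.906308
stress = 3515*0.906308/(22*18.9296) = 7.650 MPa

7.650


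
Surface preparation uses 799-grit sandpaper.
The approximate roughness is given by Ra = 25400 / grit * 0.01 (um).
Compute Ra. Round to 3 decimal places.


Ra = 25400 / 799 * 0.01
= 254 / 799
= 0.318 um

0.318


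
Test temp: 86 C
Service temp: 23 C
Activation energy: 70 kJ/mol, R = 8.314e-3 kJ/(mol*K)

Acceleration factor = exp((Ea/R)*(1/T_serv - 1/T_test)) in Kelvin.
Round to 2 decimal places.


AF = exp((70/0.008314)*(1/296.15 - 1/359.15))
= 146.50

146.50


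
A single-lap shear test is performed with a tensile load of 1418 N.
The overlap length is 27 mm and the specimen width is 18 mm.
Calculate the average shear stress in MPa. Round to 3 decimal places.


Shear stress = F / (overlap * width)
= 1418 / (27 * 18)
= 1418 / 486
= 2.918 MPa

2.918


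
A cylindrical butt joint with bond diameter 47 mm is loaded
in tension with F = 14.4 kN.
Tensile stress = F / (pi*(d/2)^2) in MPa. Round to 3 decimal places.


Area = pi * (47/2)^2 = 1734.9445 mm^2
Stress = 14.4*1000 / 1734.9445
= 8.300 MPa

8.300


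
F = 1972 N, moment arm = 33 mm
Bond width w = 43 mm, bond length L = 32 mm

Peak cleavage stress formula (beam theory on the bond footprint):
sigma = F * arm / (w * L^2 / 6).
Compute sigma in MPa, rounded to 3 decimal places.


sigma = (1972 * 33) / (43 * 1024 / 6)
= 65076 * 6 / 44032
= 390456 / 44032
= 8.868 MPa

8.868


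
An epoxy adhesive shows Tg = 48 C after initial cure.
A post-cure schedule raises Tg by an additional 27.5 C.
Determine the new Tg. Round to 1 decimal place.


New Tg = 48 + 27.5
= 75.5 C

75.5


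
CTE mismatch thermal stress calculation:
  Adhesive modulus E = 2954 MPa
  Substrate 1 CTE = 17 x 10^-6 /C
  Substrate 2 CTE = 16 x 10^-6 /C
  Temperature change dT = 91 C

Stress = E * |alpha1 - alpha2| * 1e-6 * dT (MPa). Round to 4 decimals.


delta_alpha = |17 - 16| = 1 x 10^-6/C
Stress = 2954 * 1e-6 * 91
= 0.2688 MPa

0.2688


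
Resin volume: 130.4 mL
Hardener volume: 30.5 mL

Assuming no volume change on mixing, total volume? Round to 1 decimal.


V_total = 130.4 + 30.5 = 160.9 mL

160.9


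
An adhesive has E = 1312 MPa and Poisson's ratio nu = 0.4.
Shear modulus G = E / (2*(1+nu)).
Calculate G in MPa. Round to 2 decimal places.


G = 1312 / (2*(1+0.4))
= 1312 / 2.80
= 468.57 MPa

468.57


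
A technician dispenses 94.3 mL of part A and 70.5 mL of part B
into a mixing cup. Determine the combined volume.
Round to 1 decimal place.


Combined volume = 94.3 + 70.5
= 164.8 mL

164.8


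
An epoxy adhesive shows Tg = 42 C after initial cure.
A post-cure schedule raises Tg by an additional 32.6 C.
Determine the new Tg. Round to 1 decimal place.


New Tg = 42 + 32.6
= 74.6 C

74.6


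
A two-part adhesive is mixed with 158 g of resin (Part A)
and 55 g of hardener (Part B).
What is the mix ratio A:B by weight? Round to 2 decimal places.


Mix ratio = mass_A / mass_B
= 158 / 55
= 2.87

2.87


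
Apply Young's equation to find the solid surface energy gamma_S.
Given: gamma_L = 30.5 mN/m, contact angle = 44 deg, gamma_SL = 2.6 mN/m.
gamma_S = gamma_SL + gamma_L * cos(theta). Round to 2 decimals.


theta_rad = 44 * pi/180 = 0.767945
gamma_S = 2.6 + 30.5 * cos(0.767945)
= 24.54 mN/m

24.54


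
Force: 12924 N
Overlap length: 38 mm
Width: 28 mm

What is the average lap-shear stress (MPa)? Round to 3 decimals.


Average shear stress = F / (overlap * width)
= 12924 / (38 * 28)
= 12.147 MPa

12.147


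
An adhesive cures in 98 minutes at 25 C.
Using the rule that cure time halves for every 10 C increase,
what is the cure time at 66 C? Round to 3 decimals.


Factor = 2^((66 - 25) / 10) = 17.1484
Cure time = 98 / 17.1484
= 5.715 minutes

5.715


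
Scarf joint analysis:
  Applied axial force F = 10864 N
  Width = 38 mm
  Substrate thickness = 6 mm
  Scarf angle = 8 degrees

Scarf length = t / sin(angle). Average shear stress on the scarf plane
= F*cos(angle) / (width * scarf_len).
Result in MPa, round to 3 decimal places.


Scarf length = 6 / sin(8 deg) = 43.1118 mm
cos(8 deg) = 0.990268
Shear = 10864 * 0.990268 / (38 * 43.1118)
= 6.567 MPa

6.567


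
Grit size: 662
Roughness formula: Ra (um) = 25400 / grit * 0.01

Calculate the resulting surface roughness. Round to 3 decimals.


Ra = 25400 / 662 * 0.01
= 0.384 um

0.384


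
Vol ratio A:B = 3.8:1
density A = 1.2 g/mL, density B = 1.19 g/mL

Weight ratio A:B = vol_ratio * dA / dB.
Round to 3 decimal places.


Weight ratio = 3.8 * 1.2 / 1.19
= 3.832

3.832


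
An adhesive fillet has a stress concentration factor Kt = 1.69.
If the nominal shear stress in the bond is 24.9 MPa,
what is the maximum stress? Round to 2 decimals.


Max stress = 24.9 * 1.69 = 42.08 MPa

42.08


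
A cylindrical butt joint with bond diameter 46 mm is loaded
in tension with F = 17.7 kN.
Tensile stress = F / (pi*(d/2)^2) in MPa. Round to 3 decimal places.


Area = pi * (46/2)^2 = 1661.9025 mm^2
Stress = 17.7*1000 / 1661.9025
= 10.650 MPa

10.650


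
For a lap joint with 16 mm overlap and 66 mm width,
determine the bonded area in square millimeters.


Area = 16 * 66 = 1056 mm^2

1056


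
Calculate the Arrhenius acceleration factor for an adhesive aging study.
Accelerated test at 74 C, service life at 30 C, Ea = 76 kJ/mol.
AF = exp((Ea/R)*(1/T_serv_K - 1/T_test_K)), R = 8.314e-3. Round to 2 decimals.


T_test = 347.15 K, T_serv = 303.15 K
Ea/R = 76 / 0.008314 = 9141.21
AF = exp(9141.21 * (1/303.15 - 1/347.15))
= 45.69

45.69


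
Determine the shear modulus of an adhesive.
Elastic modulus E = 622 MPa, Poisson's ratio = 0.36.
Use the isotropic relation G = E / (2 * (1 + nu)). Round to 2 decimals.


G = 622 / (2*(1+0.36)) = 622 / 2.72
= 228.68 MPa

228.68


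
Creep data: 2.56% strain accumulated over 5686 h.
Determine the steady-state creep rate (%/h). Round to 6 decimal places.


Rate = 2.56 / 5686 = 0.000450 %/h

0.000450


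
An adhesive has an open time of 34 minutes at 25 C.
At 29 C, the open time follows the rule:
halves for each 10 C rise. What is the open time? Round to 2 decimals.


Factor = 2^((29-25)/10) = 1.3195
Open time = 34 / 1.3195 = 25.77 min

25.77


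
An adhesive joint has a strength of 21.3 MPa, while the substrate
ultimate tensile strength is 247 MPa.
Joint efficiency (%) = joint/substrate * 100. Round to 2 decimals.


Efficiency = 21.3 / 247 * 100
= 8.62%

8.62


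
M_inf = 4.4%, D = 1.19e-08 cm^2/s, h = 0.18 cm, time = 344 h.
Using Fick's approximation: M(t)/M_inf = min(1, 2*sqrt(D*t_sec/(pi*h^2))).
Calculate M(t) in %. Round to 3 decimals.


t = 1238400 s
ratio = min(1, 2*sqrt(1.19e-08*1238400/(pi*0.0324)))
= 0.761003
M(t) = 4.4 * 0.761003 = 3.348%

3.348


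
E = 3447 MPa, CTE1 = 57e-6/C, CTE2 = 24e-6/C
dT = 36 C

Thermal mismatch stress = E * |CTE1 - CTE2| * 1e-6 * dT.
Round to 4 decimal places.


= 3447 * 33e-6 * 36
= 4.0950 MPa

4.0950


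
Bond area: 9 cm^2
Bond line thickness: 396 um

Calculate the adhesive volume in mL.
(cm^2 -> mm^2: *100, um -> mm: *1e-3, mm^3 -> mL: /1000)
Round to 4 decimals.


V = 9*100 * 396*1e-3 / 1000
= 0.3564 mL

0.3564


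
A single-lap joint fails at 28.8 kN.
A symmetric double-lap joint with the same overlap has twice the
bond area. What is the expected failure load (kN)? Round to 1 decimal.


Double-lap load = 2 * 28.8 = 57.6 kN

57.6


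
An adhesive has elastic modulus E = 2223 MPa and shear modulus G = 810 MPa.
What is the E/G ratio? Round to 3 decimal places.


E/G = 2223 / 810 = 2.744

2.744


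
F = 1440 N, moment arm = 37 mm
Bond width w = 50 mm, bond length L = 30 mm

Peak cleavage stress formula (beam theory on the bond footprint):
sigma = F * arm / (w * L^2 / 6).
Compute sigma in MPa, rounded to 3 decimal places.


sigma = (1440 * 37) / (50 * 900 / 6)
= 53280 * 6 / 45000
= 319680 / 45000
= 7.104 MPa

7.104


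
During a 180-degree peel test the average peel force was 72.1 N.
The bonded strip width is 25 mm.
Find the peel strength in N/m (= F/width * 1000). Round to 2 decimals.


Peel strength = F/width * 1000
= 72.1 / 25 * 1000
= 2884.00 N/m

2884.00


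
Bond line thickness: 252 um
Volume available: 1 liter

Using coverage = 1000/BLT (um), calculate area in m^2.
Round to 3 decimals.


1 L = 1e6 mm^3, thickness = 252 um = 0.252 mm
Area = 1e6 / 0.252 mm^2 = (1e6 / 0.252) / 1e6 m^2 = 1000 / 252 m^2
= 3.968 m^2

3.968


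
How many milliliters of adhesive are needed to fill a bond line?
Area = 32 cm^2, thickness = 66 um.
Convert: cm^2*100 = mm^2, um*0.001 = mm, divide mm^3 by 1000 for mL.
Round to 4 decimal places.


= (32 * 100) * (66 * 0.001) / 1000
= 0.2112 mL

0.2112


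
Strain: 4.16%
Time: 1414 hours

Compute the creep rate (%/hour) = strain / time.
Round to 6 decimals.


Creep rate = 4.16 / 1414
= 0.002942 %/h

0.002942


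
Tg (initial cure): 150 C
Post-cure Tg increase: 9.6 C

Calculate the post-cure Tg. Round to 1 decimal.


Post-cure Tg = 150 + 9.6 = 159.6 C

159.6


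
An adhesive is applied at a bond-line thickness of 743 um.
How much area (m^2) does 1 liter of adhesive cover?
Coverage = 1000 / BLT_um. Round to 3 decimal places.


Coverage = 1000 / 743 = 1.346 m^2

1.346


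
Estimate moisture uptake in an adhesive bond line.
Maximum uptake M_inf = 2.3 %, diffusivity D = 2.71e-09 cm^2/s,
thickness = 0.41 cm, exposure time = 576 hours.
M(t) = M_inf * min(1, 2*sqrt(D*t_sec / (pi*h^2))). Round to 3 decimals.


Convert time: 576 h = 2073600 s
ratio = min(1, 2*sqrt(2.71e-09*2073600/(pi*0.41^2)))
= 0.206309
M(t) = 2.3 * 0.206309 = 0.475%

0.475


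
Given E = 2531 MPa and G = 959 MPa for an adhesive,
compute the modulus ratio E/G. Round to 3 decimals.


E/G ratio = 2531 / 959 = 2.639

2.639


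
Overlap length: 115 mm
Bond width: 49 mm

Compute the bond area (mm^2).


Bond area = 115 * 49 = 5635 mm^2

5635


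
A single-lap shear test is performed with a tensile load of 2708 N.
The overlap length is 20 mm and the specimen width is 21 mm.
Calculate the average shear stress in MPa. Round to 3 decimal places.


Shear stress = F / (overlap * width)
= 2708 / (20 * 21)
= 2708 / 420
= 6.448 MPa

6.448


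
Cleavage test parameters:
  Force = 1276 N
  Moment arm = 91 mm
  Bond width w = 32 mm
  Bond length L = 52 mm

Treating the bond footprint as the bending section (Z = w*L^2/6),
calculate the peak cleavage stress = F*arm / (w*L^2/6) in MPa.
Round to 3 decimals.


M = 1276 * 91 = 116116 N*mm
Z = 32 * 52^2 / 6 = 86528 / 6 mm^3
sigma = M / Z = 6 * 116116 / 86528 = 696696 / 86528
= 8.052 MPa

8.052


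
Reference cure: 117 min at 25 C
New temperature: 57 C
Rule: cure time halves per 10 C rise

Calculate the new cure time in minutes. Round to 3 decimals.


factor = 2^((57-25)/10) = 9.1896
t_new = 117 / 9.1896 = 12.732 min

12.732


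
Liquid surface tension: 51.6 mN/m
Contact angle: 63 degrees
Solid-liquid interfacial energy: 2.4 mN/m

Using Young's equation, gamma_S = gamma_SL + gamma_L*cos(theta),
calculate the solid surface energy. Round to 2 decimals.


gamma_S = 2.4 + 51.6 * cos(63)
= 25.83 mN/m

25.83


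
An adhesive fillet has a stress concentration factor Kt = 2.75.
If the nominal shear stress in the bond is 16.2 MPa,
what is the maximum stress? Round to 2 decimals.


Max stress = 16.2 * 2.75 = 44.55 MPa

44.55


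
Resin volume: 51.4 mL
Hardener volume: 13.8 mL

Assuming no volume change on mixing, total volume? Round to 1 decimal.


V_total = 51.4 + 13.8 = 65.2 mL

65.2


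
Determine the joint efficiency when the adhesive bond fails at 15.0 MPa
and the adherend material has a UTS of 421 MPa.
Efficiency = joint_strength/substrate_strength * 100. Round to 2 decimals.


Joint efficiency = 15.0 / 421 * 100
= 3.56%

3.56


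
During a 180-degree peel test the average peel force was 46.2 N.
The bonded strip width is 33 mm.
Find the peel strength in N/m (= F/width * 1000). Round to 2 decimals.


Peel strength = F/width * 1000
= 46.2 / 33 * 1000
= 1400.00 N/m

1400.00


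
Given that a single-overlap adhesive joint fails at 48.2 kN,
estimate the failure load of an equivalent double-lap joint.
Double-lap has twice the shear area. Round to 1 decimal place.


Double-lap factor = 2
Expected load = 48.2 * 2 = 96.4 kN

96.4


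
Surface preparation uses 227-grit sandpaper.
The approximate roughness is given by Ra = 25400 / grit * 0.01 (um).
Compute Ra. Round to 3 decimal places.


Ra = 25400 / 227 * 0.01
= 254 / 227
= 1.119 um

1.119


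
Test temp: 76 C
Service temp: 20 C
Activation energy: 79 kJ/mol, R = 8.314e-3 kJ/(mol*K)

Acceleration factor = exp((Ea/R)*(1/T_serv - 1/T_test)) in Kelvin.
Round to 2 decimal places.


AF = exp((79/0.008314)*(1/293.15 - 1/349.15))
= 181.05

181.05


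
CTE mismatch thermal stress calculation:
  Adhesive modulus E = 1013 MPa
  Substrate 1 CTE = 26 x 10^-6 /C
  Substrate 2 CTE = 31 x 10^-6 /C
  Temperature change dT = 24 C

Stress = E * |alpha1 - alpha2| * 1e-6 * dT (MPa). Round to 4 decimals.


delta_alpha = |26 - 31| = 5 x 10^-6/C
Stress = 1013 * 5e-6 * 24
= 0.1216 MPa

0.1216


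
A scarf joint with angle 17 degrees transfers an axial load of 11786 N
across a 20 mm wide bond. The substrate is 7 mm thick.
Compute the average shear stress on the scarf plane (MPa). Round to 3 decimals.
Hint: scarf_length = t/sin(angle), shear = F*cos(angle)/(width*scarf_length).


scarf_length = 7 / sin(17 deg) = 23.9421 mm
cos(17 deg) = 0.956305
shear stress = 11786 * 0.956305 / (20 * 23.9421)
= 23.538 MPa

23.538


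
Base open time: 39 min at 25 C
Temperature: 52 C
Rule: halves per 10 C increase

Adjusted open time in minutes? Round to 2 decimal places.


Acceleration = 2^((52-25)/10) = 6.4980
Open time = 39 / 6.4980 = 6.00 min

6.00


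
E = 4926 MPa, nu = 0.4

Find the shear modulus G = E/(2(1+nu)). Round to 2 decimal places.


G = 4926 / (2 * 1.40)
= 1759.29 MPa

1759.29


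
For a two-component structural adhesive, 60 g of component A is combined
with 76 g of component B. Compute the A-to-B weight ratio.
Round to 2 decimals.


Weight ratio A:B = 60 / 76
= 0.79

0.79


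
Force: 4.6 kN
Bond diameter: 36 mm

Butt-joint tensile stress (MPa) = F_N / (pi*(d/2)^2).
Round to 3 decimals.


F_N = 4.6 * 1000 = 4600.0 N
A = pi*(18.0)^2 = 1017.8760 mm^2
stress = 4600.0 / 1017.8760 = 4.519 MPa

4.519


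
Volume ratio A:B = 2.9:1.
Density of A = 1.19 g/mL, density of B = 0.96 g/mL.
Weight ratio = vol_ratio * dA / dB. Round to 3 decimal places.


Wt ratio = 2.9 * 1.19 / 0.96
= 3.595

3.595


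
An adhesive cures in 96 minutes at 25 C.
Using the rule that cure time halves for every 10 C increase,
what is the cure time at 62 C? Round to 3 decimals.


Factor = 2^((62 - 25) / 10) = 12.9960
Cure time = 96 / 12.9960
= 7.387 minutes

7.387


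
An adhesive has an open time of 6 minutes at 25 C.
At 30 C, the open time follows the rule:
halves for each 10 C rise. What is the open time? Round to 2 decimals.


Factor = 2^((30-25)/10) = 1.4142
Open time = 6 / 1.4142 = 4.24 min

4.24


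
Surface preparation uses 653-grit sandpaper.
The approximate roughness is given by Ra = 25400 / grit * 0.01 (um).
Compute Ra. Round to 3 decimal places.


Ra = 25400 / 653 * 0.01
= 254 / 653
= 0.389 um

0.389


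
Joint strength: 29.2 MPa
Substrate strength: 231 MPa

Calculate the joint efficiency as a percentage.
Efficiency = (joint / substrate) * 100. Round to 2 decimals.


Efficiency = (29.2 / 231) * 100 = 12.64%

12.64


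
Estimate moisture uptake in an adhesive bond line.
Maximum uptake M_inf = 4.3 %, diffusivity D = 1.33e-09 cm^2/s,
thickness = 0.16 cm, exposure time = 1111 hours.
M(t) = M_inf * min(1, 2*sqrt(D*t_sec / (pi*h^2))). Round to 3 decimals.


Convert time: 1111 h = 3999600 s
ratio = min(1, 2*sqrt(1.33e-09*3999600/(pi*0.16^2)))
= 0.514362
M(t) = 4.3 * 0.514362 = 2.212%

2.212


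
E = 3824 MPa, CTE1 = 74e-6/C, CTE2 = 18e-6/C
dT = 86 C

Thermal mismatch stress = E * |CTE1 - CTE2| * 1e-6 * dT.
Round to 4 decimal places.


= 3824 * 56e-6 * 86
= 18.4164 MPa

18.4164


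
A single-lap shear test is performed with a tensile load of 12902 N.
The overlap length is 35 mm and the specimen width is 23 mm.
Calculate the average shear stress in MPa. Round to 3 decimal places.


Shear stress = F / (overlap * width)
= 12902 / (35 * 23)
= 12902 / 805
= 16.027 MPa

16.027


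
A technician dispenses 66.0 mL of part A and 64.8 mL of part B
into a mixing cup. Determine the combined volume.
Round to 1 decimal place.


Combined volume = 66.0 + 64.8
= 130.8 mL

130.8


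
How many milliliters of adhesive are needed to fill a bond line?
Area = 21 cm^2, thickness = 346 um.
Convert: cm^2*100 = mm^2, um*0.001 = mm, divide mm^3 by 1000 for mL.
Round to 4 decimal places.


= (21 * 100) * (346 * 0.001) / 1000
= 0.7266 mL

0.7266


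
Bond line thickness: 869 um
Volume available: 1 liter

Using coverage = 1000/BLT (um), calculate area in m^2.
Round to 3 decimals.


1 L = 1e6 mm^3, thickness = 869 um = 0.869 mm
Area = 1e6 / 0.869 mm^2 = (1e6 / 0.869) / 1e6 m^2 = 1000 / 869 m^2
= 1.151 m^2

1.151


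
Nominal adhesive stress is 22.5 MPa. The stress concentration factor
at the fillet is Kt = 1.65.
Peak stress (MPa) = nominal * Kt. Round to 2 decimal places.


Peak = 22.5 * 1.65 = 37.13 MPa

37.13


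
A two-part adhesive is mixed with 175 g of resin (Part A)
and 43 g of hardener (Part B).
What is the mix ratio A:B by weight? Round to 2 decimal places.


Mix ratio = mass_A / mass_B
= 175 / 43
= 4.07

4.07


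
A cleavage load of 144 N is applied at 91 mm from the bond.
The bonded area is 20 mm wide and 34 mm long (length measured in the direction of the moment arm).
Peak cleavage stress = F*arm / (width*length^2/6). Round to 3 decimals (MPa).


Moment = 144 * 91 = 13104 N*mm
Section modulus = 20 * 1156 / 6 = 23120 / 6 mm^3
Stress = 13104 / (23120 / 6) = 78624 / 23120
= 3.401 MPa

3.401


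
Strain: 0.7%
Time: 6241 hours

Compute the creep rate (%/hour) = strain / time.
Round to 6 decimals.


Creep rate = 0.7 / 6241
= 0.000112 %/h

0.000112


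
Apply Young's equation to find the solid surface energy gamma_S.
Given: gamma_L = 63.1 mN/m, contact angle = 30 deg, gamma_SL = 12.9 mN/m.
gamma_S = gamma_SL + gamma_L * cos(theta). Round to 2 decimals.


theta_rad = 30 * pi/180 = 0.523599
gamma_S = 12.9 + 63.1 * cos(0.523599)
= 67.55 mN/m

67.55


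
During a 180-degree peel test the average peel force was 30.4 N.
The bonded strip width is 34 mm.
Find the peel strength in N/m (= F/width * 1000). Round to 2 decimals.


Peel strength = F/width * 1000
= 30.4 / 34 * 1000
= 894.12 N/m

894.12


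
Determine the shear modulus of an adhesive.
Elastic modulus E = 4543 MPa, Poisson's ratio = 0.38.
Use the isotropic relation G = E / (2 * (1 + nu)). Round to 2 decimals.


G = 4543 / (2*(1+0.38)) = 4543 / 2.76
= 1646.01 MPa

1646.01


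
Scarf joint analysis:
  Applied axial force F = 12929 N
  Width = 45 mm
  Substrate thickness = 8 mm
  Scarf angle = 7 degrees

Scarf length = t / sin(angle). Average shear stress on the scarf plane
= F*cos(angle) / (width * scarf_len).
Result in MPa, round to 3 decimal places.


Scarf length = 8 / sin(7 deg) = 65.6441 mm
cos(7 deg) = 0.992546
Shear = 12929 * 0.992546 / (45 * 65.6441)
= 4.344 MPa

4.344


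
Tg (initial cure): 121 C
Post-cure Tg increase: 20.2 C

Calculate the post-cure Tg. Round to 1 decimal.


Post-cure Tg = 121 + 20.2 = 141.2 C

141.2


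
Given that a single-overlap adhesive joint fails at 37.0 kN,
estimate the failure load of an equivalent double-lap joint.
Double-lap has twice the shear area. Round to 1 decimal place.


Double-lap factor = 2
Expected load = 37.0 * 2 = 74.0 kN

74.0


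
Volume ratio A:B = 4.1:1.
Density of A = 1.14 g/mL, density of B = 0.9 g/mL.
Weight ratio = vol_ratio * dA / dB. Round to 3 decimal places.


Wt ratio = 4.1 * 1.14 / 0.9
= 5.193

5.193


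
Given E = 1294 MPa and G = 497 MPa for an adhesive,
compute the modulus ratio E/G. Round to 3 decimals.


E/G ratio = 1294 / 497 = 2.604

2.604


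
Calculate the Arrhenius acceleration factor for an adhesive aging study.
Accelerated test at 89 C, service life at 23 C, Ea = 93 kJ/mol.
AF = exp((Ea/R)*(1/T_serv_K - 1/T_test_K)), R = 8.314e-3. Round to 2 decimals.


T_test = 362.15 K, T_serv = 296.15 K
Ea/R = 93 / 0.008314 = 11185.95
AF = exp(11185.95 * (1/296.15 - 1/362.15))
= 976.15

976.15


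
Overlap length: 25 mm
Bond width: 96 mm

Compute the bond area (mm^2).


Bond area = 25 * 96 = 2400 mm^2

2400


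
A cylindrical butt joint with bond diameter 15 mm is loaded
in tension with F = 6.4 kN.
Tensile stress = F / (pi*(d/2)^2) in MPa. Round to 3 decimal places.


Area = pi * (15/2)^2 = 176.7146 mm^2
Stress = 6.4*1000 / 176.7146
= 36.217 MPa

36.217


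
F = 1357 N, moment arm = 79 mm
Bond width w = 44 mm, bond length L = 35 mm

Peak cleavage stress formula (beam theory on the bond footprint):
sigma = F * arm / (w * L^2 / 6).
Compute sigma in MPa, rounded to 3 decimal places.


sigma = (1357 * 79) / (44 * 1225 / 6)
= 107203 * 6 / 53900
= 643218 / 53900
= 11.934 MPa

11.934


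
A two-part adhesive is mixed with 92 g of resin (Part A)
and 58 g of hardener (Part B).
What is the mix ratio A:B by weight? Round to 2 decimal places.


Mix ratio = mass_A / mass_B
= 92 / 58
= 1.59

1.59


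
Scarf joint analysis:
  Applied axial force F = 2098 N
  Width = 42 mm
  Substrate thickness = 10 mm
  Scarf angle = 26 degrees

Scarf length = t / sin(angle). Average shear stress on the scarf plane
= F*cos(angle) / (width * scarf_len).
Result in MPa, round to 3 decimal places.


Scarf length = 10 / sin(26 deg) = 22.8117 mm
cos(26 deg) = 0.898794
Shear = 2098 * 0.898794 / (42 * 22.8117)
= 1.968 MPa

1.968


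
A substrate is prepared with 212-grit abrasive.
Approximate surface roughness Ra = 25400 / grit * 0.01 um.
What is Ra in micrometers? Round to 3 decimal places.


Ra = 25400 / 212 * 0.01 = 1.198 um

1.198


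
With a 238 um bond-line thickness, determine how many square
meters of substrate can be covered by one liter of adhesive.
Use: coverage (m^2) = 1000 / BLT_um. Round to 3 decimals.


Coverage = 1000 / 238 = 4.202 m^2

4.202


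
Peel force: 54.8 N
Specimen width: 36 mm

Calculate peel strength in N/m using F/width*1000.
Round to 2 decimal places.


Peel strength = 54.8 / 36 * 1000 = 1522.22 N/m

1522.22


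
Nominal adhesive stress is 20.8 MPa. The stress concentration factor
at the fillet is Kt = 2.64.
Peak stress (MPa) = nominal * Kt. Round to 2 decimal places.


Peak = 20.8 * 2.64 = 54.91 MPa

54.91


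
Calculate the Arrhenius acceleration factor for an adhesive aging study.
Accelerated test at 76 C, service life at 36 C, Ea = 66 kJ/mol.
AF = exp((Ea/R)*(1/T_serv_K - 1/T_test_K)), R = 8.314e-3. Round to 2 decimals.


T_test = 349.15 K, T_serv = 309.15 K
Ea/R = 66 / 0.008314 = 7938.42
AF = exp(7938.42 * (1/309.15 - 1/349.15))
= 18.95

18.95


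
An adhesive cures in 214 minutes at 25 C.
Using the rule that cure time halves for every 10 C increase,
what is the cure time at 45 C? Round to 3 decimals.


Factor = 2^((45 - 25) / 10) = 4.0000
Cure time = 214 / 4.0000
= 53.500 minutes

53.500


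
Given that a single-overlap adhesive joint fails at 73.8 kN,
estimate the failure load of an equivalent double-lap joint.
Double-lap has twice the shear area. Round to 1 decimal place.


Double-lap factor = 2
Expected load = 73.8 * 2 = 147.6 kN

147.6


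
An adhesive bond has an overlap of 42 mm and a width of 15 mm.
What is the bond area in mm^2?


Bond area = overlap * width
= 42 * 15
= 630 mm^2

630


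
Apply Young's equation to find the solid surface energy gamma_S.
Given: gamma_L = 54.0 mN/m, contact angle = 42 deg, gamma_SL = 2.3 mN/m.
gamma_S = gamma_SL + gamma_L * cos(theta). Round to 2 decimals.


theta_rad = 42 * pi/180 = 0.733038
gamma_S = 2.3 + 54.0 * cos(0.733038)
= 42.43 mN/m

42.43


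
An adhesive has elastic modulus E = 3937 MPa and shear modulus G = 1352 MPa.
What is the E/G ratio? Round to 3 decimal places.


E/G = 3937 / 1352 = 2.912

2.912


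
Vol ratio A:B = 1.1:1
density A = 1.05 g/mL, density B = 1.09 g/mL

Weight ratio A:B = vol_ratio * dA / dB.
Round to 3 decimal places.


Weight ratio = 1.1 * 1.05 / 1.09
= 1.060

1.060


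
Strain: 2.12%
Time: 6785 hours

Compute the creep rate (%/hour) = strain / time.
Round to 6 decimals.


Creep rate = 2.12 / 6785
= 0.000312 %/h

0.000312


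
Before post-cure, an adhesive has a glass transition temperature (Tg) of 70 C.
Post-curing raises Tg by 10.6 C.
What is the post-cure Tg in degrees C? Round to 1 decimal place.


Tg_post = Tg_base + delta_Tg
= 70 + 10.6
= 80.6 C

80.6


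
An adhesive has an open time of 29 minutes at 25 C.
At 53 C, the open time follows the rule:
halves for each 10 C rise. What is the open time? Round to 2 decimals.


Factor = 2^((53-25)/10) = 6.9644
Open time = 29 / 6.9644 = 4.16 min

4.16


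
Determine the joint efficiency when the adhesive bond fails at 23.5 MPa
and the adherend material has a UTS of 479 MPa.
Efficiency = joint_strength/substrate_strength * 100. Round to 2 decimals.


Joint efficiency = 23.5 / 479 * 100
= 4.91%

4.91


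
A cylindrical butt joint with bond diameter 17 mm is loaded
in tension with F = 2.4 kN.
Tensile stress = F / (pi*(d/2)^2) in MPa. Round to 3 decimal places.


Area = pi * (17/2)^2 = 226.9801 mm^2
Stress = 2.4*1000 / 226.9801
= 10.574 MPa

10.574


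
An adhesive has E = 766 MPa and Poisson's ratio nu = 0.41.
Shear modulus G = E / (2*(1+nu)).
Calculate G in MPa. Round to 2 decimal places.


G = 766 / (2*(1+0.41))
= 766 / 2.82
= 271.63 MPa

271.63


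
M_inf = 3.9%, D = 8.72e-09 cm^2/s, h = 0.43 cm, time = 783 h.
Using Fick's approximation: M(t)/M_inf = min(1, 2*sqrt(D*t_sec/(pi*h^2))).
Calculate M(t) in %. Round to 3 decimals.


t = 2818800 s
ratio = min(1, 2*sqrt(8.72e-09*2818800/(pi*0.1849)))
= 0.411412
M(t) = 3.9 * 0.411412 = 1.605%

1.605


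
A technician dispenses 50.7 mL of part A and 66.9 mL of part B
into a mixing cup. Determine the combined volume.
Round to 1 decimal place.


Combined volume = 50.7 + 66.9
= 117.6 mL

117.6


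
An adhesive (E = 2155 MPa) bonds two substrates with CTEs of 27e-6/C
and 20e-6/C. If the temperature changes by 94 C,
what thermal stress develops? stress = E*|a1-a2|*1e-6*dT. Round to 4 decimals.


Stress = 2155 * |27 - 20| * 1e-6 * 94
= 1.4180 MPa

1.4180
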